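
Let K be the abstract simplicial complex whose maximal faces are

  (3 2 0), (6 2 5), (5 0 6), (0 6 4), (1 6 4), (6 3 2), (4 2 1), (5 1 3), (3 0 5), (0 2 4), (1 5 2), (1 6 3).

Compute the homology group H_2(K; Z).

K has 7 vertices, 18 edges, 12 triangles.
rank ∂_2 = 12, rank ∂_3 = 0 ⇒ b_2 = 12 − 12 − 0 = 0. So H_2 = 0.

H_2 = 0.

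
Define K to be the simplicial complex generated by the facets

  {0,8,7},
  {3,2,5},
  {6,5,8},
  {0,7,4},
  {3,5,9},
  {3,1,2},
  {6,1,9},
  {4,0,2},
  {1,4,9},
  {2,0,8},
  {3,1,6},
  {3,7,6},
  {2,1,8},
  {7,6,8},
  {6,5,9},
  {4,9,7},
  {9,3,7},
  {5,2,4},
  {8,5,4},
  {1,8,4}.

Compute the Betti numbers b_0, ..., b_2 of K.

b_0 = 1, b_1 = 1, b_2 = 0.

Fix the vertex order 0 < 1 < 2 < 3 < 4 < 5 < 6 < 7 < 8 < 9 and write every simplex with vertices in increasing order. Then dim K = 2 and the simplices of K are:

  0-simplices (10): [0], [1], [2], [3], [4], [5], [6], [7], [8], [9]
  1-simplices (30): (30 of them)
  2-simplices (20): (20 of them)

giving chain groups C_0 ≅ Z^10, C_1 ≅ Z^30, C_2 ≅ Z^20.

∂_1: C_1 → C_0 sends each edge [p,q] (with p < q) to q − p. For instance
  ∂[3,6] = [6] − [3].
The 10×30 boundary matrix has rank 9 and Smith normal form diag(1,1,1,1,1,1,1,1,1).

The boundary map ∂_2: C_2 → C_1 sends each 2-simplex [p,q,r] to [q,r] − [p,r] + [p,q]. For instance
  ∂[4,7,9] = [7,9] − [4,9] + [4,7],
  ∂[3,7,9] = [7,9] − [3,9] + [3,7].
The 30×20 boundary matrix has rank 20 and Smith normal form diag(1,1,1,1,1,1,1,1,1,1,1,1,1,1,1,1,1,1,1,2).

Now H_k = ker ∂_k / im ∂_{k+1}, so:

  H_0: rank C_0 − rank ∂_1 = 10 − 9 = 1, and the invariant factors of ∂_1 are all 1, so H_0 ≅ Z.
  H_1: rank ker ∂_1 − rank ∂_2 = (30 − 9) − 20 = 1, and ∂_2 has invariant factor 2 > 1, so H_1 ≅ Z ⊕ Z/2Z.
  H_2: rank ker ∂_2 − rank ∂_3 = (20 − 20) − 0 = 0, and there is no ∂_3, so H_2 ≅ 0.

As a check, the Euler characteristic is 10 − 30 + 20 = 0, which agrees with 1 − 1 + 0 = 0.

Hence the Betti numbers are b_0 = 1, b_1 = 1, b_2 = 0.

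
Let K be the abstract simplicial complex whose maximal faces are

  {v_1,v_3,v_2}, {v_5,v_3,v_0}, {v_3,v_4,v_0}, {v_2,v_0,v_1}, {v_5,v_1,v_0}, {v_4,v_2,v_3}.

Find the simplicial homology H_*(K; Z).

H_0 = Z,  H_1 = Z,  H_2 = 0.

We work with the vertex ordering v_0 < v_1 < v_2 < v_3 < v_4 < v_5. The simplices of K, each written with vertices in increasing order, are:

  0-simplices (6): [v_0], [v_1], [v_2], [v_3], [v_4], [v_5]
  1-simplices (12): [v_0,v_1], [v_0,v_2], [v_0,v_3], [v_0,v_4], [v_0,v_5], [v_1,v_2], [v_1,v_3], [v_1,v_5], [v_2,v_3], [v_2,v_4], [v_3,v_4], [v_3,v_5]
  2-simplices (6): [v_0,v_1,v_2], [v_0,v_1,v_5], [v_0,v_3,v_4], [v_0,v_3,v_5], [v_1,v_2,v_3], [v_2,v_3,v_4]

Hence C_0 ≅ Z^6, C_1 ≅ Z^12, C_2 ≅ Z^6.

∂_1: C_1 → C_0 sends each edge [p,q] (with p < q) to q − p.
As a 6×12 matrix over Z this has rank 5, with invariant factors (1,1,1,1,1).

∂_2: C_2 → C_1 sends each 2-simplex [p,q,r] to [q,r] − [p,r] + [p,q]. For instance
  ∂[v_0,v_3,v_5] = [v_3,v_5] − [v_0,v_5] + [v_0,v_3],
  ∂[v_0,v_3,v_4] = [v_3,v_4] − [v_0,v_4] + [v_0,v_3].
As a 12×6 matrix over Z this has rank 6, with invariant factors (1,1,1,1,1,1).

Reading off H_k = ker ∂_k / im ∂_{k+1}:

  H_0: rank C_0 − rank ∂_1 = 6 − 5 = 1, and the invariant factors of ∂_1 are all 1, so H_0 = Z.
  H_1: rank ker ∂_1 − rank ∂_2 = (12 − 5) − 6 = 1, and the invariant factors of ∂_2 are all 1, so H_1 = Z.
  H_2: rank ker ∂_2 − rank ∂_3 = (6 − 6) − 0 = 0, and there is no ∂_3, so H_2 = 0.

As a check, the Euler characteristic is 6 − 12 + 6 = 0, which agrees with 1 − 1 + 0 = 0.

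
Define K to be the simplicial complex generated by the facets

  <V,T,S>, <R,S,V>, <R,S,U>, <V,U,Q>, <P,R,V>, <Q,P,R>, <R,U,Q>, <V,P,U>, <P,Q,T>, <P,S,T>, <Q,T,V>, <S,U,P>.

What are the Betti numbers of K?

b_0 = 1, b_1 = 0, b_2 = 0.

Fix the vertex order P < Q < R < S < T < U < V and write every simplex with vertices in increasing order. Then dim K = 2 and the simplices of K are:

  0-simplices (7): P, Q, R, S, T, U, V
  1-simplices (18): PQ, PR, PS, PT, PU, PV, QR, QT, QU, QV, RS, RU, RV, ST, SU, SV, TV, UV
  2-simplices (12): PQR, PQT, PRV, PST, PSU, PUV, QRU, QTV, QUV, RSU, RSV, STV

giving chain groups C_0 ≅ Z^7, C_1 ≅ Z^18, C_2 ≅ Z^12.

The boundary map ∂_1: C_1 → C_0 is given by ∂[p,q] = [q] − [p].
This gives a 7×18 integer matrix of rank 6; reducing to Smith normal form yields diagonal entries (1,1,1,1,1,1).

The boundary map ∂_2: C_2 → C_1 acts by ∂[p,q,r] = [q,r] − [p,r] + [p,q]. For instance
  ∂RSV = SV − RV + RS,
  ∂QTV = TV − QV + QT.
The 18×12 boundary matrix has rank 12 and Smith normal form diag(1,1,1,1,1,1,1,1,1,1,1,2).

Now H_k = ker ∂_k / im ∂_{k+1}, so:

  H_0: rank C_0 − rank ∂_1 = 7 − 6 = 1, and the invariant factors of ∂_1 are all 1, so H_0 ≅ Z.
  H_1: rank ker ∂_1 − rank ∂_2 = (18 − 6) − 12 = 0, and ∂_2 has invariant factor 2 > 1, so H_1 ≅ Z/2Z.
  H_2: rank ker ∂_2 − rank ∂_3 = (12 − 12) − 0 = 0, and there is no ∂_3, so H_2 ≅ 0.

As a check, the Euler characteristic is 7 − 18 + 12 = 1, which agrees with 1 − 0 + 0 = 1.

Hence the Betti numbers are b_0 = 1, b_1 = 0, b_2 = 0.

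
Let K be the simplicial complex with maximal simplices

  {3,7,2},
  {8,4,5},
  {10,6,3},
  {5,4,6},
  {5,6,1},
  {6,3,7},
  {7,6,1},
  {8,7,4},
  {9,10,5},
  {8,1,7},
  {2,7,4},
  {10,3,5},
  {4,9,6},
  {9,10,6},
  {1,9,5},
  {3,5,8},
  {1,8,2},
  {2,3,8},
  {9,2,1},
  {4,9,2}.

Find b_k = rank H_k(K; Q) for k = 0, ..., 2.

b_0 = 1, b_1 = 1, b_2 = 0.

We work with the vertex ordering 1 < 2 < 3 < 4 < 5 < 6 < 7 < 8 < 9 < 10. The simplices of K, each written with vertices in increasing order, are:

  0-simplices (10): [1], [2], [3], [4], [5], [6], [7], [8], [9], [10]
  1-simplices (30): (30 of them)
  2-simplices (20): (20 of them)

Hence C_0 ≅ Z^10, C_1 ≅ Z^30, C_2 ≅ Z^20.

The boundary map ∂_1: C_1 → C_0 sends each edge [p,q] (with p < q) to q − p. For instance
  ∂[4,8] = [8] − [4].
This gives a 10×30 integer matrix of rank 9; reducing to Smith normal form yields diagonal entries (1,1,1,1,1,1,1,1,1).

The boundary map ∂_2: C_2 → C_1 maps a triangle to the signed sum of its edges. For instance
  ∂[1,7,8] = [7,8] − [1,8] + [1,7],
  ∂[1,5,9] = [5,9] − [1,9] + [1,5].
The resulting 30×20 matrix has rank 20, and its Smith normal form has invariant factors (1,1,1,1,1,1,1,1,1,1,1,1,1,1,1,1,1,1,1,2).

Now H_k = ker ∂_k / im ∂_{k+1}, so:

  H_0: rank C_0 − rank ∂_1 = 10 − 9 = 1, and the invariant factors of ∂_1 are all 1, so H_0 = Z.
  H_1: rank ker ∂_1 − rank ∂_2 = (30 − 9) − 20 = 1, and ∂_2 has invariant factor 2 > 1, so H_1 = Z ⊕ Z/2Z.
  H_2: rank ker ∂_2 − rank ∂_3 = (20 − 20) − 0 = 0, and there is no ∂_3, so H_2 = 0.

Hence the Betti numbers are b_0 = 1, b_1 = 1, b_2 = 0.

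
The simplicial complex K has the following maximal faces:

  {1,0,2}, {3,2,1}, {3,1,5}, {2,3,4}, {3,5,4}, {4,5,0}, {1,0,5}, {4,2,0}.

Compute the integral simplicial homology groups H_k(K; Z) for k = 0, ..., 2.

K has 6 vertices, 12 edges, 8 triangles.
rank ∂_0 = 0, rank ∂_1 = 5 ⇒ b_0 = 6 − 0 − 5 = 1; all invariant factors of ∂_1 are 1 so no torsion. So H_0 ≅ Z.
rank ∂_1 = 5, rank ∂_2 = 7 ⇒ b_1 = 12 − 5 − 7 = 0; all invariant factors of ∂_2 are 1 so no torsion. So H_1 ≅ 0.
rank ∂_2 = 7, rank ∂_3 = 0 ⇒ b_2 = 8 − 7 − 0 = 1. So H_2 ≅ Z.

H_0 = Z,  H_1 = 0,  H_2 = Z.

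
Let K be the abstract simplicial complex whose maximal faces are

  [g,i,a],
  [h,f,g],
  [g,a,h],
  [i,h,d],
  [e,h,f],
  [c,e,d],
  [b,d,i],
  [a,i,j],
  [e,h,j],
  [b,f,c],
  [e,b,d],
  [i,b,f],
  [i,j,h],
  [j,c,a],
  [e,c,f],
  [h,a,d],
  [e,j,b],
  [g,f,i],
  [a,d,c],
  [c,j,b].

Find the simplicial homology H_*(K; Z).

Take the total order a < b < c < d < e < f < g < h < i < j on the vertex set. Then K (dimension 2) consists of the simplices:

  0-simplices (10): a, b, c, d, e, f, g, h, i, j
  1-simplices (30): ac, ad, ag, ah, ai, aj, bc, bd, be, bf, bi, bj, cd, ce, cf, cj, de, dh, di, ef, eh, ej, fg, fh, fi, gh, gi, hi, hj, ij
  2-simplices (20): acd, acj, adh, agh, agi, aij, bcf, bcj, bde, bdi, bej, bfi, cde, cef, dhi, efh, ehj, fgh, fgi, hij

so the chain groups are C_0 ≅ Z^10, C_1 ≅ Z^30, C_2 ≅ Z^20.

Boundary ∂_1: C_1 → C_0 maps an edge to its endpoints' difference, ∂[p,q] = q − p.
The 10×30 boundary matrix has rank 9 and Smith normal form diag(1,1,1,1,1,1,1,1,1).

Boundary ∂_2: C_2 → C_1 sends each 2-simplex [p,q,r] to [q,r] − [p,r] + [p,q]. For instance
  ∂bde = de − be + bd,
  ∂aij = ij − aj + ai.
The 30×20 boundary matrix has rank 20 and Smith normal form diag(1,1,1,1,1,1,1,1,1,1,1,1,1,1,1,1,1,1,1,2).

Computing H_k = (kernel of ∂_k) / (image of ∂_{k+1}):

  H_0: rank C_0 − rank ∂_1 = 10 − 9 = 1, and the invariant factors of ∂_1 are all 1, so H_0 = Z.
  H_1: rank ker ∂_1 − rank ∂_2 = (30 − 9) − 20 = 1, and ∂_2 has invariant factor 2 > 1, so H_1 = Z ⊕ Z/2Z.
  H_2: rank ker ∂_2 − rank ∂_3 = (20 − 20) − 0 = 0, and there is no ∂_3, so H_2 = 0.

H_0 ≅ Z,  H_1 ≅ Z ⊕ Z/2Z,  H_2 = 0.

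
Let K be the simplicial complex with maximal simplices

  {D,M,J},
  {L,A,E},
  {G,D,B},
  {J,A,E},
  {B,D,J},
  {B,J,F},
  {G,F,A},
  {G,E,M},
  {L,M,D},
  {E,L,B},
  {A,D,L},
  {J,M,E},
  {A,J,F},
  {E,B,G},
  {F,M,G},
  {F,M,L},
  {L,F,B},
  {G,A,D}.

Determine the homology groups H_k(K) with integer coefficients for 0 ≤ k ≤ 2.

We work with the vertex ordering A < B < D < E < F < G < J < L < M. The simplices of K, each written with vertices in increasing order, are:

  0-simplices (9): A, B, D, E, F, G, J, L, M
  1-simplices (27): AD, AE, AF, AG, AJ, AL, BD, BE, BF, BG, BJ, BL, DG, DJ, DL, DM, EG, EJ, EL, EM, FG, FJ, FL, FM, GM, JM, LM
  2-simplices (18): ADG, ADL, AEJ, AEL, AFG, AFJ, BDG, BDJ, BEG, BEL, BFJ, BFL, DJM, DLM, EGM, EJM, FGM, FLM

giving chain groups C_0 ≅ Z^9, C_1 ≅ Z^27, C_2 ≅ Z^18.

The boundary map ∂_1: C_1 → C_0 sends each edge [p,q] (with p < q) to q − p.
The 9×27 boundary matrix has rank 8 and Smith normal form diag(1,1,1,1,1,1,1,1).

The boundary map ∂_2: C_2 → C_1 acts by ∂[p,q,r] = [q,r] − [p,r] + [p,q]. For instance
  ∂DJM = JM − DM + DJ,
  ∂BFL = FL − BL + BF.
As a 27×18 matrix over Z this has rank 17, with invariant factors (1,1,1,1,1,1,1,1,1,1,1,1,1,1,1,1,1).

Now H_k = ker ∂_k / im ∂_{k+1}, so:

  H_0: rank C_0 − rank ∂_1 = 9 − 8 = 1, and the invariant factors of ∂_1 are all 1, so H_0 ≅ Z.
  H_1: rank ker ∂_1 − rank ∂_2 = (27 − 8) − 17 = 2, and the invariant factors of ∂_2 are all 1, so H_1 ≅ Z^2.
  H_2: rank ker ∂_2 − rank ∂_3 = (18 − 17) − 0 = 1, and there is no ∂_3, so H_2 ≅ Z.

H_0 ≅ Z,  H_1 ≅ Z^2,  H_2 ≅ Z.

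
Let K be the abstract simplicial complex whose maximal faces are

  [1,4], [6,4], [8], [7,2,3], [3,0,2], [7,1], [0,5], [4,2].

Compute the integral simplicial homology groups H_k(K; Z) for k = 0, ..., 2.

H_0 ≅ Z^2,  H_1 ≅ Z,  H_2 = 0.

Take the total order 0 < 1 < 2 < 3 < 4 < 5 < 6 < 7 < 8 on the vertex set. Then K (dimension 2) consists of the simplices:

  0-simplices (9): [0], [1], [2], [3], [4], [5], [6], [7], [8]
  1-simplices (10): [0,2], [0,3], [0,5], [1,4], [1,7], [2,3], [2,4], [2,7], [3,7], [4,6]
  2-simplices (2): [0,2,3], [2,3,7]

Hence C_0 ≅ Z^9, C_1 ≅ Z^10, C_2 ≅ Z^2.

∂_1: C_1 → C_0 is given by ∂[p,q] = [q] − [p]. For instance
  ∂[4,6] = [6] − [4].
The resulting 9×10 matrix has rank 7, and its Smith normal form has invariant factors (1,1,1,1,1,1,1).

∂_2: C_2 → C_1 sends each 2-simplex [p,q,r] to [q,r] − [p,r] + [p,q]. For instance
  ∂[0,2,3] = [2,3] − [0,3] + [0,2],
  ∂[2,3,7] = [3,7] − [2,7] + [2,3].
The resulting 10×2 matrix has rank 2, and its Smith normal form has invariant factors (1,1).

Now H_k = ker ∂_k / im ∂_{k+1}, so:

  H_0: rank C_0 − rank ∂_1 = 9 − 7 = 2, and the invariant factors of ∂_1 are all 1, so H_0 = Z^2.
  H_1: rank ker ∂_1 − rank ∂_2 = (10 − 7) − 2 = 1, and the invariant factors of ∂_2 are all 1, so H_1 = Z.
  H_2: rank ker ∂_2 − rank ∂_3 = (2 − 2) − 0 = 0, and there is no ∂_3, so H_2 = 0.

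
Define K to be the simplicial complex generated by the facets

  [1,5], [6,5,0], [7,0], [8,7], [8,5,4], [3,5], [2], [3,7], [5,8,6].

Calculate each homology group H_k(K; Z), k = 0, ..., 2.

H_0 ≅ Z^2,  H_1 ≅ Z^2,  H_2 = 0.

Take the total order 0 < 1 < 2 < 3 < 4 < 5 < 6 < 7 < 8 on the vertex set. Then K (dimension 2) consists of the simplices:

  0-simplices (9): [0], [1], [2], [3], [4], [5], [6], [7], [8]
  1-simplices (12): [0,5], [0,6], [0,7], [1,5], [3,5], [3,7], [4,5], [4,8], [5,6], [5,8], [6,8], [7,8]
  2-simplices (3): [0,5,6], [4,5,8], [5,6,8]

Hence C_0 ≅ Z^9, C_1 ≅ Z^12, C_2 ≅ Z^3.

The boundary map ∂_1: C_1 → C_0 is given by ∂[p,q] = [q] − [p]. For instance
  ∂[3,7] = [7] − [3].
This gives a 9×12 integer matrix of rank 7; reducing to Smith normal form yields diagonal entries (1,1,1,1,1,1,1).

The boundary map ∂_2: C_2 → C_1 maps a triangle to the signed sum of its edges. For instance
  ∂[4,5,8] = [5,8] − [4,8] + [4,5],
  ∂[0,5,6] = [5,6] − [0,6] + [0,5].
The 12×3 boundary matrix has rank 3 and Smith normal form diag(1,1,1).

From H_k ≅ ker(∂_k) / im(∂_{k+1}) we obtain:

  H_0: rank C_0 − rank ∂_1 = 9 − 7 = 2, and the invariant factors of ∂_1 are all 1, so H_0 = Z^2.
  H_1: rank ker ∂_1 − rank ∂_2 = (12 − 7) − 3 = 2, and the invariant factors of ∂_2 are all 1, so H_1 = Z^2.
  H_2: rank ker ∂_2 − rank ∂_3 = (3 − 3) − 0 = 0, and there is no ∂_3, so H_2 = 0.

As a check, the Euler characteristic is 9 − 12 + 3 = 0, which agrees with 2 − 2 + 0 = 0.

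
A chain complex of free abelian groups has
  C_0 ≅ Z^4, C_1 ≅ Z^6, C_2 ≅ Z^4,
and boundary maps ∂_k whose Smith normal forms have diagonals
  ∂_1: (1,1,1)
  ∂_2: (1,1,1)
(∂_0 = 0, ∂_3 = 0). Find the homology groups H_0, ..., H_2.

H_0: b_0 = 4 − 0 − 3 = 1; torsion from ∂_1 factors > 1: none. So H_0 = Z.
H_1: b_1 = 6 − 3 − 3 = 0; torsion from ∂_2 factors > 1: none. So H_1 = 0.
H_2: b_2 = 4 − 3 − 0 = 1; torsion from ∂_3 factors > 1: none. So H_2 = Z.

H_0 = Z,  H_1 = 0,  H_2 = Z.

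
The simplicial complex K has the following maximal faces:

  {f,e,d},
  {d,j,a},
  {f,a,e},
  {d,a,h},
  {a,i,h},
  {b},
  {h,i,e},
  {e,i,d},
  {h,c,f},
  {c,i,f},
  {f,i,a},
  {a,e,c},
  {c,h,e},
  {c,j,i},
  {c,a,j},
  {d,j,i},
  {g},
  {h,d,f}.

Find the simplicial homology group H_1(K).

Order the vertices as a < b < c < d < e < f < g < h < i < j. Listing each simplex with vertices in this order, K has dimension 2 with simplices:

  0-simplices (10): a, b, c, d, e, f, g, h, i, j
  1-simplices (24): ac, ad, ae, af, ah, ai, aj, ce, cf, ch, ci, cj, de, df, dh, di, dj, ef, eh, ei, fh, fi, hi, ij
  2-simplices (16): ace, acj, adh, adj, aef, afi, ahi, ceh, cfh, cfi, cij, def, dei, dfh, dij, ehi

so the chain groups are C_0 ≅ Z^10, C_1 ≅ Z^24, C_2 ≅ Z^16.

Boundary ∂_1: C_1 → C_0 is given by ∂[p,q] = [q] − [p]. For instance
  ∂af = f − a.
The resulting 10×24 matrix has rank 7, and its Smith normal form has invariant factors (1,1,1,1,1,1,1).

The boundary map ∂_2: C_2 → C_1 sends each 2-simplex [p,q,r] to [q,r] − [p,r] + [p,q]. For instance
  ∂cfh = fh − ch + cf,
  ∂acj = cj − aj + ac.
The resulting 24×16 matrix has rank 15, and its Smith normal form has invariant factors (1,1,1,1,1,1,1,1,1,1,1,1,1,1,1).

Computing H_k = (kernel of ∂_k) / (image of ∂_{k+1}):

  H_1: rank ker ∂_1 − rank ∂_2 = (24 − 7) − 15 = 2, and the invariant factors of ∂_2 are all 1, so H_1 = Z^2.

H_1 = Z^2.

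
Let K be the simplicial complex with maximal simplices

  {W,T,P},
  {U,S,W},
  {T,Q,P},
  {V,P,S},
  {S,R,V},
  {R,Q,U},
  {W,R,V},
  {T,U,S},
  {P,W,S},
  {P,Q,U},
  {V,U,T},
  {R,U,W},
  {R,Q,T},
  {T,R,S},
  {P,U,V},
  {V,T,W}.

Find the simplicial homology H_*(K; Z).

Take the total order P < Q < R < S < T < U < V < W on the vertex set. Then K (dimension 2) consists of the simplices:

  0-simplices (8): P, Q, R, S, T, U, V, W
  1-simplices (24): PQ, PS, PT, PU, PV, PW, QR, QT, QU, RS, RT, RU, RV, RW, ST, SU, SV, SW, TU, TV, TW, UV, UW, VW
  2-simplices (16): PQT, PQU, PSV, PSW, PTW, PUV, QRT, QRU, RST, RSV, RUW, RVW, STU, SUW, TUV, TVW

so the chain groups are C_0 ≅ Z^8, C_1 ≅ Z^24, C_2 ≅ Z^16.

The boundary map ∂_1: C_1 → C_0 sends each edge [p,q] (with p < q) to q − p.
As a 8×24 matrix over Z this has rank 7, with invariant factors (1,1,1,1,1,1,1).

∂_2: C_2 → C_1 maps a triangle to the signed sum of its edges. For instance
  ∂PQT = QT − PT + PQ,
  ∂PSW = SW − PW + PS.
The resulting 24×16 matrix has rank 15, and its Smith normal form has invariant factors (1,1,1,1,1,1,1,1,1,1,1,1,1,1,1).

Computing H_k = (kernel of ∂_k) / (image of ∂_{k+1}):

  H_0: rank C_0 − rank ∂_1 = 8 − 7 = 1, and the invariant factors of ∂_1 are all 1, so H_0 = Z.
  H_1: rank ker ∂_1 − rank ∂_2 = (24 − 7) − 15 = 2, and the invariant factors of ∂_2 are all 1, so H_1 = Z^2.
  H_2: rank ker ∂_2 − rank ∂_3 = (16 − 15) − 0 = 1, and there is no ∂_3, so H_2 = Z.

As a check, the Euler characteristic is 8 − 24 + 16 = 0, which agrees with 1 − 2 + 1 = 0.

H_0 = Z,  H_1 = Z^2,  H_2 = Z.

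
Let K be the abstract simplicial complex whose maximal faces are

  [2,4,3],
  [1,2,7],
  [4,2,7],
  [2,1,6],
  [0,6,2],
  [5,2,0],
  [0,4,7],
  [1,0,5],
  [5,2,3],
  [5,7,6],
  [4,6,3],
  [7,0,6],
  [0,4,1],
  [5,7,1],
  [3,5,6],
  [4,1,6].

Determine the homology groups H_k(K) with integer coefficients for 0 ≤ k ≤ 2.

H_0 ≅ Z,  H_1 ≅ Z^2,  H_2 ≅ Z.

Order the vertices as 0 < 1 < 2 < 3 < 4 < 5 < 6 < 7. Listing each simplex with vertices in this order, K has dimension 2 with simplices:

  0-simplices (8): [0], [1], [2], [3], [4], [5], [6], [7]
  1-simplices (24): (24 of them)
  2-simplices (16): [0,1,4], [0,1,5], [0,2,5], [0,2,6], [0,4,7], [0,6,7], [1,2,6], [1,2,7], [1,4,6], [1,5,7], [2,3,4], [2,3,5], [2,4,7], [3,4,6], [3,5,6], [5,6,7]

Hence C_0 ≅ Z^8, C_1 ≅ Z^24, C_2 ≅ Z^16.

The boundary map ∂_1: C_1 → C_0 maps an edge to its endpoints' difference, ∂[p,q] = q − p. For instance
  ∂[4,6] = [6] − [4].
The resulting 8×24 matrix has rank 7, and its Smith normal form has invariant factors (1,1,1,1,1,1,1).

Boundary ∂_2: C_2 → C_1 acts by ∂[p,q,r] = [q,r] − [p,r] + [p,q]. For instance
  ∂[3,5,6] = [5,6] − [3,6] + [3,5],
  ∂[3,4,6] = [4,6] − [3,6] + [3,4].
The 24×16 boundary matrix has rank 15 and Smith normal form diag(1,1,1,1,1,1,1,1,1,1,1,1,1,1,1).

Reading off H_k = ker ∂_k / im ∂_{k+1}:

  H_0: rank C_0 − rank ∂_1 = 8 − 7 = 1, and the invariant factors of ∂_1 are all 1, so H_0 ≅ Z.
  H_1: rank ker ∂_1 − rank ∂_2 = (24 − 7) − 15 = 2, and the invariant factors of ∂_2 are all 1, so H_1 ≅ Z^2.
  H_2: rank ker ∂_2 − rank ∂_3 = (16 − 15) − 0 = 1, and there is no ∂_3, so H_2 ≅ Z.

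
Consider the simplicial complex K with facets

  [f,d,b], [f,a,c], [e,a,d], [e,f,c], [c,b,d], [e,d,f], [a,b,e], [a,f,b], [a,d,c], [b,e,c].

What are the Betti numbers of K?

b_0 = 1, b_1 = 0, b_2 = 0.

Take the total order a < b < c < d < e < f on the vertex set. Then K (dimension 2) consists of the simplices:

  0-simplices (6): a, b, c, d, e, f
  1-simplices (15): ab, ac, ad, ae, af, bc, bd, be, bf, cd, ce, cf, de, df, ef
  2-simplices (10): abe, abf, acd, acf, ade, bcd, bce, bdf, cef, def

so the chain groups are C_0 ≅ Z^6, C_1 ≅ Z^15, C_2 ≅ Z^10.

Boundary ∂_1: C_1 → C_0 maps an edge to its endpoints' difference, ∂[p,q] = q − p. For instance
  ∂cf = f − c.
The resulting 6×15 matrix has rank 5, and its Smith normal form has invariant factors (1,1,1,1,1).

∂_2: C_2 → C_1 sends each 2-simplex [p,q,r] to [q,r] − [p,r] + [p,q]. For instance
  ∂acf = cf − af + ac,
  ∂abf = bf − af + ab.
The 15×10 boundary matrix has rank 10 and Smith normal form diag(1,1,1,1,1,1,1,1,1,2).

Now H_k = ker ∂_k / im ∂_{k+1}, so:

  H_0: rank C_0 − rank ∂_1 = 6 − 5 = 1, and the invariant factors of ∂_1 are all 1, so H_0 ≅ Z.
  H_1: rank ker ∂_1 − rank ∂_2 = (15 − 5) − 10 = 0, and ∂_2 has invariant factor 2 > 1, so H_1 ≅ Z_2.
  H_2: rank ker ∂_2 − rank ∂_3 = (10 − 10) − 0 = 0, and there is no ∂_3, so H_2 ≅ 0.

(K is a triangulation of the real projective plane RP^2.)

Hence the Betti numbers are b_0 = 1, b_1 = 0, b_2 = 0.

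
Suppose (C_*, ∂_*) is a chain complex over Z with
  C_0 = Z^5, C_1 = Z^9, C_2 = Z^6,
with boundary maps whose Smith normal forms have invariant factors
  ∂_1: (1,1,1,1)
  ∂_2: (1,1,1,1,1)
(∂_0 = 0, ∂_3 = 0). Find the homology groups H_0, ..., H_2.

H_0: b_0 = 5 − 0 − 4 = 1; torsion from ∂_1 factors > 1: none. So H_0 ≅ Z.
H_1: b_1 = 9 − 4 − 5 = 0; torsion from ∂_2 factors > 1: none. So H_1 ≅ 0.
H_2: b_2 = 6 − 5 − 0 = 1; torsion from ∂_3 factors > 1: none. So H_2 ≅ Z.

H_0 ≅ Z,  H_1 = 0,  H_2 ≅ Z.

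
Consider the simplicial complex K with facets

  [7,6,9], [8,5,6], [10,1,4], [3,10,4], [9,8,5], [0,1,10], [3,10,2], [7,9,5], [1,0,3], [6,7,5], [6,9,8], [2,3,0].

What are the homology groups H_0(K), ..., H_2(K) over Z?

H_0 ≅ Z^2,  H_1 ≅ Z,  H_2 ≅ Z.

K has 11 vertices, 21 edges, 12 triangles.
rank ∂_0 = 0, rank ∂_1 = 9 ⇒ b_0 = 11 − 0 − 9 = 2; all invariant factors of ∂_1 are 1 so no torsion. So H_0 = Z^2.
rank ∂_1 = 9, rank ∂_2 = 11 ⇒ b_1 = 21 − 9 − 11 = 1; all invariant factors of ∂_2 are 1 so no torsion. So H_1 = Z.
rank ∂_2 = 11, rank ∂_3 = 0 ⇒ b_2 = 12 − 11 − 0 = 1. So H_2 = Z.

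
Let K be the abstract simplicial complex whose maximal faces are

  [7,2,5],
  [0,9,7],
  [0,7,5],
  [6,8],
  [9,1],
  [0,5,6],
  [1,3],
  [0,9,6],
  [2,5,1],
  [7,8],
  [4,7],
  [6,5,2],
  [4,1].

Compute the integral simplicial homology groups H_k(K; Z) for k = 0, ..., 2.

H_0 = Z,  H_1 = Z^3,  H_2 = 0.

K has 10 vertices, 19 edges, 7 triangles.
rank ∂_0 = 0, rank ∂_1 = 9 ⇒ b_0 = 10 − 0 − 9 = 1; all invariant factors of ∂_1 are 1 so no torsion. So H_0 = Z.
rank ∂_1 = 9, rank ∂_2 = 7 ⇒ b_1 = 19 − 9 − 7 = 3; all invariant factors of ∂_2 are 1 so no torsion. So H_1 = Z^3.
rank ∂_2 = 7, rank ∂_3 = 0 ⇒ b_2 = 7 − 7 − 0 = 0. So H_2 = 0.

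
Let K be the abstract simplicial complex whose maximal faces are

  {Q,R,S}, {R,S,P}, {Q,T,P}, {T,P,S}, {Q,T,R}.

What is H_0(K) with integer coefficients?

H_0 ≅ Z.

We work with the vertex ordering P < Q < R < S < T. The simplices of K, each written with vertices in increasing order, are:

  0-simplices (5): P, Q, R, S, T
  1-simplices (10): PQ, PR, PS, PT, QR, QS, QT, RS, RT, ST
  2-simplices (5): PQT, PRS, PST, QRS, QRT

Hence C_0 ≅ Z^5, C_1 ≅ Z^10, C_2 ≅ Z^5.

The boundary map ∂_1: C_1 → C_0 sends each edge [p,q] (with p < q) to q − p.
As a 5×10 matrix over Z this has rank 4, with invariant factors (1,1,1,1).

∂_2: C_2 → C_1 sends each 2-simplex [p,q,r] to [q,r] − [p,r] + [p,q]. For instance
  ∂PST = ST − PT + PS,
  ∂PQT = QT − PT + PQ.
The 10×5 boundary matrix has rank 5 and Smith normal form diag(1,1,1,1,1).

From H_k ≅ ker(∂_k) / im(∂_{k+1}) we obtain:

  H_0: rank C_0 − rank ∂_1 = 5 − 4 = 1, and the invariant factors of ∂_1 are all 1, so H_0 = Z.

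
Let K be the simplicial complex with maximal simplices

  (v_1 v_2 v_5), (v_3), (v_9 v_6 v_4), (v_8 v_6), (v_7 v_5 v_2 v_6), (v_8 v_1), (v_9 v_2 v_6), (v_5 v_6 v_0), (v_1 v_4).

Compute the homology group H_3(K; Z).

H_3 = 0.

Fix the vertex order v_0 < v_1 < v_2 < v_3 < v_4 < v_5 < v_6 < v_7 < v_8 < v_9 and write every simplex with vertices in increasing order. Then dim K = 3 and the simplices of K are:

  0-simplices (10): [v_0], [v_1], [v_2], [v_3], [v_4], [v_5], [v_6], [v_7], [v_8], [v_9]
  1-simplices (17): (17 of them)
  2-simplices (8): [v_0,v_5,v_6], [v_1,v_2,v_5], [v_2,v_5,v_6], [v_2,v_5,v_7], [v_2,v_6,v_7], [v_2,v_6,v_9], [v_4,v_6,v_9], [v_5,v_6,v_7]
  3-simplices (1): [v_2,v_5,v_6,v_7]

giving chain groups C_0 ≅ Z^10, C_1 ≅ Z^17, C_2 ≅ Z^8, C_3 ≅ Z^1.

Boundary ∂_1: C_1 → C_0 sends each edge [p,q] (with p < q) to q − p.
The resulting 10×17 matrix has rank 8, and its Smith normal form has invariant factors (1,1,1,1,1,1,1,1).

Boundary ∂_2: C_2 → C_1 sends each 2-simplex [p,q,r] to [q,r] − [p,r] + [p,q]. For instance
  ∂[v_2,v_6,v_7] = [v_6,v_7] − [v_2,v_7] + [v_2,v_6],
  ∂[v_5,v_6,v_7] = [v_6,v_7] − [v_5,v_7] + [v_5,v_6].
As a 17×8 matrix over Z this has rank 7, with invariant factors (1,1,1,1,1,1,1).

Boundary ∂_3: C_3 → C_2 sends each 3-simplex σ to the alternating sum Σ_i (−1)^i (σ with its i-th vertex removed). For instance
  ∂[v_2,v_5,v_6,v_7] = [v_5,v_6,v_7] − [v_2,v_6,v_7] + [v_2,v_5,v_7] − [v_2,v_5,v_6].
The resulting 8×1 matrix has rank 1, and its Smith normal form has invariant factors (1).

Computing H_k = (kernel of ∂_k) / (image of ∂_{k+1}):

  H_3: rank ker ∂_3 − rank ∂_4 = (1 − 1) − 0 = 0, and there is no ∂_4, so H_3 ≅ 0.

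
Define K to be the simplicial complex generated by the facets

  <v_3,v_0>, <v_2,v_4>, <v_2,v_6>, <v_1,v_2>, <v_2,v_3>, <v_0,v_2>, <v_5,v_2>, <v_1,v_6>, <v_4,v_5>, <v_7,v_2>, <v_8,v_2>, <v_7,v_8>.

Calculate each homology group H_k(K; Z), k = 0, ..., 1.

H_0 = Z,  H_1 = Z^4.

Order the vertices as v_0 < v_1 < v_2 < v_3 < v_4 < v_5 < v_6 < v_7 < v_8. Listing each simplex with vertices in this order, K has dimension 1 with simplices:

  0-simplices (9): [v_0], [v_1], [v_2], [v_3], [v_4], [v_5], [v_6], [v_7], [v_8]
  1-simplices (12): [v_0,v_2], [v_0,v_3], [v_1,v_2], [v_1,v_6], [v_2,v_3], [v_2,v_4], [v_2,v_5], [v_2,v_6], [v_2,v_7], [v_2,v_8], [v_4,v_5], [v_7,v_8]

Hence C_0 ≅ Z^9, C_1 ≅ Z^12.

∂_1: C_1 → C_0 sends each edge [p,q] (with p < q) to q − p.
The 9×12 boundary matrix has rank 8 and Smith normal form diag(1,1,1,1,1,1,1,1).

Reading off H_k = ker ∂_k / im ∂_{k+1}:

  H_0: rank C_0 − rank ∂_1 = 9 − 8 = 1, and the invariant factors of ∂_1 are all 1, so H_0 ≅ Z.
  H_1: rank ker ∂_1 − rank ∂_2 = (12 − 8) − 0 = 4, and there is no ∂_2, so H_1 ≅ Z^4.

(K is a triangulation of a wedge of 4 circles.)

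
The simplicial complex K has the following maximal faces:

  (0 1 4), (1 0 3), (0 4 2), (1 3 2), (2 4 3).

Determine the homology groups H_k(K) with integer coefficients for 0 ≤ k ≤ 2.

Take the total order 0 < 1 < 2 < 3 < 4 on the vertex set. Then K (dimension 2) consists of the simplices:

  0-simplices (5): [0], [1], [2], [3], [4]
  1-simplices (10): [0,1], [0,2], [0,3], [0,4], [1,2], [1,3], [1,4], [2,3], [2,4], [3,4]
  2-simplices (5): [0,1,3], [0,1,4], [0,2,4], [1,2,3], [2,3,4]

so the chain groups are C_0 ≅ Z^5, C_1 ≅ Z^10, C_2 ≅ Z^5.

Boundary ∂_1: C_1 → C_0 sends each edge [p,q] (with p < q) to q − p. For instance
  ∂[2,4] = [4] − [2].
The resulting 5×10 matrix has rank 4, and its Smith normal form has invariant factors (1,1,1,1).

∂_2: C_2 → C_1 sends each 2-simplex [p,q,r] to [q,r] − [p,r] + [p,q]. For instance
  ∂[0,1,4] = [1,4] − [0,4] + [0,1],
  ∂[1,2,3] = [2,3] − [1,3] + [1,2].
The 10×5 boundary matrix has rank 5 and Smith normal form diag(1,1,1,1,1).

From H_k ≅ ker(∂_k) / im(∂_{k+1}) we obtain:

  H_0: rank C_0 − rank ∂_1 = 5 − 4 = 1, and the invariant factors of ∂_1 are all 1, so H_0 ≅ Z.
  H_1: rank ker ∂_1 − rank ∂_2 = (10 − 4) − 5 = 1, and the invariant factors of ∂_2 are all 1, so H_1 ≅ Z.
  H_2: rank ker ∂_2 − rank ∂_3 = (5 − 5) − 0 = 0, and there is no ∂_3, so H_2 ≅ 0.

H_0 = Z,  H_1 = Z,  H_2 = 0.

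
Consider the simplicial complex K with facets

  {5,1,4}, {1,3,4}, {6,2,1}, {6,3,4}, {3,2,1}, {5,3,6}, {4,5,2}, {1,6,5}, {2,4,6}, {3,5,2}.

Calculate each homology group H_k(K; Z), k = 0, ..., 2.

Take the total order 1 < 2 < 3 < 4 < 5 < 6 on the vertex set. Then K (dimension 2) consists of the simplices:

  0-simplices (6): [1], [2], [3], [4], [5], [6]
  1-simplices (15): [1,2], [1,3], [1,4], [1,5], [1,6], [2,3], [2,4], [2,5], [2,6], [3,4], [3,5], [3,6], [4,5], [4,6], [5,6]
  2-simplices (10): [1,2,3], [1,2,6], [1,3,4], [1,4,5], [1,5,6], [2,3,5], [2,4,5], [2,4,6], [3,4,6], [3,5,6]

Hence C_0 ≅ Z^6, C_1 ≅ Z^15, C_2 ≅ Z^10.

The boundary map ∂_1: C_1 → C_0 sends each edge [p,q] (with p < q) to q − p. For instance
  ∂[2,4] = [4] − [2].
As a 6×15 matrix over Z this has rank 5, with invariant factors (1,1,1,1,1).

The boundary map ∂_2: C_2 → C_1 acts by ∂[p,q,r] = [q,r] − [p,r] + [p,q]. For instance
  ∂[1,2,3] = [2,3] − [1,3] + [1,2],
  ∂[3,5,6] = [5,6] − [3,6] + [3,5].
The resulting 15×10 matrix has rank 10, and its Smith normal form has invariant factors (1,1,1,1,1,1,1,1,1,2).

Computing H_k = (kernel of ∂_k) / (image of ∂_{k+1}):

  H_0: rank C_0 − rank ∂_1 = 6 − 5 = 1, and the invariant factors of ∂_1 are all 1, so H_0 = Z.
  H_1: rank ker ∂_1 − rank ∂_2 = (15 − 5) − 10 = 0, and ∂_2 has invariant factor 2 > 1, so H_1 = Z/2.
  H_2: rank ker ∂_2 − rank ∂_3 = (10 − 10) − 0 = 0, and there is no ∂_3, so H_2 = 0.

(K is a triangulation of the real projective plane RP^2.)

H_0 = Z,  H_1 = Z/2,  H_2 = 0.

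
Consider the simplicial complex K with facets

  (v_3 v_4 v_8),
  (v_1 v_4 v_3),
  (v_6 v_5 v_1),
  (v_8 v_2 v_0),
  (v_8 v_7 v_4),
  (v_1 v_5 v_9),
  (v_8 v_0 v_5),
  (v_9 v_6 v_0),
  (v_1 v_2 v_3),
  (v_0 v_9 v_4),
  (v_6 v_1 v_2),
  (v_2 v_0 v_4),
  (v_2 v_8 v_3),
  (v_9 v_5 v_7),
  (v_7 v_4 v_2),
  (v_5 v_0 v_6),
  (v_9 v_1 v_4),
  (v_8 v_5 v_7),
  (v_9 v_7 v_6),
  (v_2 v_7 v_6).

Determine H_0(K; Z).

H_0 ≅ Z.

Order the vertices as v_0 < v_1 < v_2 < v_3 < v_4 < v_5 < v_6 < v_7 < v_8 < v_9. Listing each simplex with vertices in this order, K has dimension 2 with simplices:

  0-simplices (10): [v_0], [v_1], [v_2], [v_3], [v_4], [v_5], [v_6], [v_7], [v_8], [v_9]
  1-simplices (30): (30 of them)
  2-simplices (20): (20 of them)

so the chain groups are C_0 ≅ Z^10, C_1 ≅ Z^30, C_2 ≅ Z^20.

Boundary ∂_1: C_1 → C_0 is given by ∂[p,q] = [q] − [p]. For instance
  ∂[v_0,v_9] = [v_9] − [v_0].
The 10×30 boundary matrix has rank 9 and Smith normal form diag(1,1,1,1,1,1,1,1,1).

Boundary ∂_2: C_2 → C_1 sends each 2-simplex [p,q,r] to [q,r] − [p,r] + [p,q]. For instance
  ∂[v_0,v_5,v_8] = [v_5,v_8] − [v_0,v_8] + [v_0,v_5],
  ∂[v_2,v_6,v_7] = [v_6,v_7] − [v_2,v_7] + [v_2,v_6].
The resulting 30×20 matrix has rank 20, and its Smith normal form has invariant factors (1,1,1,1,1,1,1,1,1,1,1,1,1,1,1,1,1,1,1,2).

Computing H_k = (kernel of ∂_k) / (image of ∂_{k+1}):

  H_0: rank C_0 − rank ∂_1 = 10 − 9 = 1, and the invariant factors of ∂_1 are all 1, so H_0 ≅ Z.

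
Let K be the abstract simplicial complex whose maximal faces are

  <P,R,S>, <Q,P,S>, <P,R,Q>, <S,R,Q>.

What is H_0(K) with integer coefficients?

We work with the vertex ordering P < Q < R < S. The simplices of K, each written with vertices in increasing order, are:

  0-simplices (4): P, Q, R, S
  1-simplices (6): PQ, PR, PS, QR, QS, RS
  2-simplices (4): PQR, PQS, PRS, QRS

so the chain groups are C_0 ≅ Z^4, C_1 ≅ Z^6, C_2 ≅ Z^4.

Boundary ∂_1: C_1 → C_0 sends each edge [p,q] (with p < q) to q − p.
The resulting 4×6 matrix has rank 3, and its Smith normal form has invariant factors (1,1,1).

∂_2: C_2 → C_1 acts by ∂[p,q,r] = [q,r] − [p,r] + [p,q]. For instance
  ∂PRS = RS − PS + PR,
  ∂PQS = QS − PS + PQ.
The 6×4 boundary matrix has rank 3 and Smith normal form diag(1,1,1).

Reading off H_k = ker ∂_k / im ∂_{k+1}:

  H_0: rank C_0 − rank ∂_1 = 4 − 3 = 1, and the invariant factors of ∂_1 are all 1, so H_0 = Z.

H_0 = Z.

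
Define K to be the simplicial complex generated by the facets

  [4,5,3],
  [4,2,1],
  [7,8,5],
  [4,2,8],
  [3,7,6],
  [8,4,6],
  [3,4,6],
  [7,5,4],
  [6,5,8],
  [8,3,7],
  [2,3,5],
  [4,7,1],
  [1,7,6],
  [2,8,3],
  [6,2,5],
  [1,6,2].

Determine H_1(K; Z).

Take the total order 1 < 2 < 3 < 4 < 5 < 6 < 7 < 8 on the vertex set. Then K (dimension 2) consists of the simplices:

  0-simplices (8): [1], [2], [3], [4], [5], [6], [7], [8]
  1-simplices (24): (24 of them)
  2-simplices (16): [1,2,4], [1,2,6], [1,4,7], [1,6,7], [2,3,5], [2,3,8], [2,4,8], [2,5,6], [3,4,5], [3,4,6], [3,6,7], [3,7,8], [4,5,7], [4,6,8], [5,6,8], [5,7,8]

Hence C_0 ≅ Z^8, C_1 ≅ Z^24, C_2 ≅ Z^16.

∂_1: C_1 → C_0 is given by ∂[p,q] = [q] − [p]. For instance
  ∂[6,7] = [7] − [6].
The resulting 8×24 matrix has rank 7, and its Smith normal form has invariant factors (1,1,1,1,1,1,1).

∂_2: C_2 → C_1 acts by ∂[p,q,r] = [q,r] − [p,r] + [p,q]. For instance
  ∂[2,4,8] = [4,8] − [2,8] + [2,4],
  ∂[4,6,8] = [6,8] − [4,8] + [4,6].
The 24×16 boundary matrix has rank 15 and Smith normal form diag(1,1,1,1,1,1,1,1,1,1,1,1,1,1,1).

Computing H_k = (kernel of ∂_k) / (image of ∂_{k+1}):

  H_1: rank ker ∂_1 − rank ∂_2 = (24 − 7) − 15 = 2, and the invariant factors of ∂_2 are all 1, so H_1 = Z^2.

H_1 = Z^2.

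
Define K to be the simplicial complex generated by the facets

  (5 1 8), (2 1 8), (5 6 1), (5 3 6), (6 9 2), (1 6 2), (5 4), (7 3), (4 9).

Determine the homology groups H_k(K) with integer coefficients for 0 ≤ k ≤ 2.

H_0 = Z,  H_1 = Z,  H_2 = 0.

Fix the vertex order 1 < 2 < 3 < 4 < 5 < 6 < 7 < 8 < 9 and write every simplex with vertices in increasing order. Then dim K = 2 and the simplices of K are:

  0-simplices (9): [1], [2], [3], [4], [5], [6], [7], [8], [9]
  1-simplices (15): [1,2], [1,5], [1,6], [1,8], [2,6], [2,8], [2,9], [3,5], [3,6], [3,7], [4,5], [4,9], [5,6], [5,8], [6,9]
  2-simplices (6): [1,2,6], [1,2,8], [1,5,6], [1,5,8], [2,6,9], [3,5,6]

Hence C_0 ≅ Z^9, C_1 ≅ Z^15, C_2 ≅ Z^6.

Boundary ∂_1: C_1 → C_0 is given by ∂[p,q] = [q] − [p].
The 9×15 boundary matrix has rank 8 and Smith normal form diag(1,1,1,1,1,1,1,1).

Boundary ∂_2: C_2 → C_1 sends each 2-simplex [p,q,r] to [q,r] − [p,r] + [p,q]. For instance
  ∂[3,5,6] = [5,6] − [3,6] + [3,5],
  ∂[1,2,6] = [2,6] − [1,6] + [1,2].
This gives a 15×6 integer matrix of rank 6; reducing to Smith normal form yields diagonal entries (1,1,1,1,1,1).

Now H_k = ker ∂_k / im ∂_{k+1}, so:

  H_0: rank C_0 − rank ∂_1 = 9 − 8 = 1, and the invariant factors of ∂_1 are all 1, so H_0 ≅ Z.
  H_1: rank ker ∂_1 − rank ∂_2 = (15 − 8) − 6 = 1, and the invariant factors of ∂_2 are all 1, so H_1 ≅ Z.
  H_2: rank ker ∂_2 − rank ∂_3 = (6 − 6) − 0 = 0, and there is no ∂_3, so H_2 ≅ 0.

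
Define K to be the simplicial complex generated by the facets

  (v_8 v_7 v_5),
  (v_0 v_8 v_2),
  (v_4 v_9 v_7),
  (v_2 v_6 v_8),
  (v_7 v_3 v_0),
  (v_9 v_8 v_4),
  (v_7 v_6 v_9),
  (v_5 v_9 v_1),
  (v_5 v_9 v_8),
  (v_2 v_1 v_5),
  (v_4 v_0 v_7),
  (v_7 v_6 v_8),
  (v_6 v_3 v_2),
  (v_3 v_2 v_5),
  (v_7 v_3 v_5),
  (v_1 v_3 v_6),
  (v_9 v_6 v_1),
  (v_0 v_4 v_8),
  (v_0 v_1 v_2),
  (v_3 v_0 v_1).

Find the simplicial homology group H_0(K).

Take the total order v_0 < v_1 < v_2 < v_3 < v_4 < v_5 < v_6 < v_7 < v_8 < v_9 on the vertex set. Then K (dimension 2) consists of the simplices:

  0-simplices (10): [v_0], [v_1], [v_2], [v_3], [v_4], [v_5], [v_6], [v_7], [v_8], [v_9]
  1-simplices (30): (30 of them)
  2-simplices (20): (20 of them)

Hence C_0 ≅ Z^10, C_1 ≅ Z^30, C_2 ≅ Z^20.

∂_1: C_1 → C_0 maps an edge to its endpoints' difference, ∂[p,q] = q − p.
This gives a 10×30 integer matrix of rank 9; reducing to Smith normal form yields diagonal entries (1,1,1,1,1,1,1,1,1).

Boundary ∂_2: C_2 → C_1 sends each 2-simplex [p,q,r] to [q,r] − [p,r] + [p,q]. For instance
  ∂[v_4,v_7,v_9] = [v_7,v_9] − [v_4,v_9] + [v_4,v_7],
  ∂[v_2,v_3,v_5] = [v_3,v_5] − [v_2,v_5] + [v_2,v_3].
As a 30×20 matrix over Z this has rank 20, with invariant factors (1,1,1,1,1,1,1,1,1,1,1,1,1,1,1,1,1,1,1,2).

Now H_k = ker ∂_k / im ∂_{k+1}, so:

  H_0: rank C_0 − rank ∂_1 = 10 − 9 = 1, and the invariant factors of ∂_1 are all 1, so H_0 ≅ Z.

(K is a triangulation of the Klein bottle.)

H_0 = Z.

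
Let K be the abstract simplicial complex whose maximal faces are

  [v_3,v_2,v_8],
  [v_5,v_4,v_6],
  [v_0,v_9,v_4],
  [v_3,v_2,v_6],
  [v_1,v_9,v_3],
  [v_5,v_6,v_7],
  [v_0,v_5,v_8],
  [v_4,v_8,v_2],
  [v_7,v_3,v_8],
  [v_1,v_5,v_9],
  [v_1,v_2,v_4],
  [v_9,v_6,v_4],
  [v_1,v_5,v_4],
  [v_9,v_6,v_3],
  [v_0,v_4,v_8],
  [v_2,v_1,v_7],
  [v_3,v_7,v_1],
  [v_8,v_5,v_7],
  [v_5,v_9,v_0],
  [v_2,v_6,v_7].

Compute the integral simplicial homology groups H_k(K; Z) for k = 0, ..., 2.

Take the total order v_0 < v_1 < v_2 < v_3 < v_4 < v_5 < v_6 < v_7 < v_8 < v_9 on the vertex set. Then K (dimension 2) consists of the simplices:

  0-simplices (10): [v_0], [v_1], [v_2], [v_3], [v_4], [v_5], [v_6], [v_7], [v_8], [v_9]
  1-simplices (30): (30 of them)
  2-simplices (20): (20 of them)

so the chain groups are C_0 ≅ Z^10, C_1 ≅ Z^30, C_2 ≅ Z^20.

The boundary map ∂_1: C_1 → C_0 is given by ∂[p,q] = [q] − [p].
As a 10×30 matrix over Z this has rank 9, with invariant factors (1,1,1,1,1,1,1,1,1).

∂_2: C_2 → C_1 maps a triangle to the signed sum of its edges. For instance
  ∂[v_5,v_6,v_7] = [v_6,v_7] − [v_5,v_7] + [v_5,v_6],
  ∂[v_3,v_6,v_9] = [v_6,v_9] − [v_3,v_9] + [v_3,v_6].
This gives a 30×20 integer matrix of rank 20; reducing to Smith normal form yields diagonal entries (1,1,1,1,1,1,1,1,1,1,1,1,1,1,1,1,1,1,1,2).

From H_k ≅ ker(∂_k) / im(∂_{k+1}) we obtain:

  H_0: rank C_0 − rank ∂_1 = 10 − 9 = 1, and the invariant factors of ∂_1 are all 1, so H_0 ≅ Z.
  H_1: rank ker ∂_1 − rank ∂_2 = (30 − 9) − 20 = 1, and ∂_2 has invariant factor 2 > 1, so H_1 ≅ Z ⊕ Z/2Z.
  H_2: rank ker ∂_2 − rank ∂_3 = (20 − 20) − 0 = 0, and there is no ∂_3, so H_2 ≅ 0.

H_0 ≅ Z,  H_1 ≅ Z ⊕ Z/2Z,  H_2 = 0.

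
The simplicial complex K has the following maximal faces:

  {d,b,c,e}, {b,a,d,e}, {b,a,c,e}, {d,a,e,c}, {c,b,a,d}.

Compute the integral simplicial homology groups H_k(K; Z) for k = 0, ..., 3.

H_0 ≅ Z,  H_1 = 0,  H_2 = 0,  H_3 ≅ Z.

Order the vertices as a < b < c < d < e. Listing each simplex with vertices in this order, K has dimension 3 with simplices:

  0-simplices (5): a, b, c, d, e
  1-simplices (10): ab, ac, ad, ae, bc, bd, be, cd, ce, de
  2-simplices (10): abc, abd, abe, acd, ace, ade, bcd, bce, bde, cde
  3-simplices (5): abcd, abce, abde, acde, bcde

Hence C_0 ≅ Z^5, C_1 ≅ Z^10, C_2 ≅ Z^10, C_3 ≅ Z^5.

Boundary ∂_1: C_1 → C_0 is given by ∂[p,q] = [q] − [p]. For instance
  ∂ae = e − a.
As a 5×10 matrix over Z this has rank 4, with invariant factors (1,1,1,1).

Boundary ∂_2: C_2 → C_1 sends each 2-simplex [p,q,r] to [q,r] − [p,r] + [p,q]. For instance
  ∂abd = bd − ad + ab,
  ∂bce = ce − be + bc.
The 10×10 boundary matrix has rank 6 and Smith normal form diag(1,1,1,1,1,1).

∂_3: C_3 → C_2 sends each 3-simplex σ to the alternating sum Σ_i (−1)^i (σ with its i-th vertex removed). For instance
  ∂abce = bce − ace + abe − abc,
  ∂abcd = bcd − acd + abd − abc.
As a 10×5 matrix over Z this has rank 4, with invariant factors (1,1,1,1).

From H_k ≅ ker(∂_k) / im(∂_{k+1}) we obtain:

  H_0: rank C_0 − rank ∂_1 = 5 − 4 = 1, and the invariant factors of ∂_1 are all 1, so H_0 = Z.
  H_1: rank ker ∂_1 − rank ∂_2 = (10 − 4) − 6 = 0, and the invariant factors of ∂_2 are all 1, so H_1 = 0.
  H_2: rank ker ∂_2 − rank ∂_3 = (10 − 6) − 4 = 0, and the invariant factors of ∂_3 are all 1, so H_2 = 0.
  H_3: rank ker ∂_3 − rank ∂_4 = (5 − 4) − 0 = 1, and there is no ∂_4, so H_3 = Z.

As a check, the Euler characteristic is 5 − 10 + 10 − 5 = 0, which agrees with 1 − 0 + 0 − 1 = 0.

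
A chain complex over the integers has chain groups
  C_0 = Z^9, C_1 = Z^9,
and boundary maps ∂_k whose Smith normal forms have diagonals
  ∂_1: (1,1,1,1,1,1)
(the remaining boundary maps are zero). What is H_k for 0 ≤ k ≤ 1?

H_0 ≅ Z^3,  H_1 ≅ Z^3.

H_0: b_0 = 9 − 0 − 6 = 3; torsion from ∂_1 factors > 1: none. So H_0 ≅ Z^3.
H_1: b_1 = 9 − 6 − 0 = 3; torsion from ∂_2 factors > 1: none. So H_1 ≅ Z^3.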